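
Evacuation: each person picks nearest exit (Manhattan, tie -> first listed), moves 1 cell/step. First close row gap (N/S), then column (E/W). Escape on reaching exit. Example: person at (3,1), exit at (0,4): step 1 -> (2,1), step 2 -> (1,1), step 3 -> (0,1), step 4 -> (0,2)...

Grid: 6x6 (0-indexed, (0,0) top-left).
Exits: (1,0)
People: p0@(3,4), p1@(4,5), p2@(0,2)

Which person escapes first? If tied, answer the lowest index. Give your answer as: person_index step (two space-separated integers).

Step 1: p0:(3,4)->(2,4) | p1:(4,5)->(3,5) | p2:(0,2)->(1,2)
Step 2: p0:(2,4)->(1,4) | p1:(3,5)->(2,5) | p2:(1,2)->(1,1)
Step 3: p0:(1,4)->(1,3) | p1:(2,5)->(1,5) | p2:(1,1)->(1,0)->EXIT
Step 4: p0:(1,3)->(1,2) | p1:(1,5)->(1,4) | p2:escaped
Step 5: p0:(1,2)->(1,1) | p1:(1,4)->(1,3) | p2:escaped
Step 6: p0:(1,1)->(1,0)->EXIT | p1:(1,3)->(1,2) | p2:escaped
Step 7: p0:escaped | p1:(1,2)->(1,1) | p2:escaped
Step 8: p0:escaped | p1:(1,1)->(1,0)->EXIT | p2:escaped
Exit steps: [6, 8, 3]
First to escape: p2 at step 3

Answer: 2 3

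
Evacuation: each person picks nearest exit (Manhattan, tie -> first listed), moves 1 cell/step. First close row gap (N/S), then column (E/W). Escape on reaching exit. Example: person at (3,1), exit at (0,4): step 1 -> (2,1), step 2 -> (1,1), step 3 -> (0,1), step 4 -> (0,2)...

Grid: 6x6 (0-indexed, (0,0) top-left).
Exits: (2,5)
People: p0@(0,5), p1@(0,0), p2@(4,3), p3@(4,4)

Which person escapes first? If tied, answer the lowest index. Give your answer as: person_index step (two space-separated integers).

Answer: 0 2

Derivation:
Step 1: p0:(0,5)->(1,5) | p1:(0,0)->(1,0) | p2:(4,3)->(3,3) | p3:(4,4)->(3,4)
Step 2: p0:(1,5)->(2,5)->EXIT | p1:(1,0)->(2,0) | p2:(3,3)->(2,3) | p3:(3,4)->(2,4)
Step 3: p0:escaped | p1:(2,0)->(2,1) | p2:(2,3)->(2,4) | p3:(2,4)->(2,5)->EXIT
Step 4: p0:escaped | p1:(2,1)->(2,2) | p2:(2,4)->(2,5)->EXIT | p3:escaped
Step 5: p0:escaped | p1:(2,2)->(2,3) | p2:escaped | p3:escaped
Step 6: p0:escaped | p1:(2,3)->(2,4) | p2:escaped | p3:escaped
Step 7: p0:escaped | p1:(2,4)->(2,5)->EXIT | p2:escaped | p3:escaped
Exit steps: [2, 7, 4, 3]
First to escape: p0 at step 2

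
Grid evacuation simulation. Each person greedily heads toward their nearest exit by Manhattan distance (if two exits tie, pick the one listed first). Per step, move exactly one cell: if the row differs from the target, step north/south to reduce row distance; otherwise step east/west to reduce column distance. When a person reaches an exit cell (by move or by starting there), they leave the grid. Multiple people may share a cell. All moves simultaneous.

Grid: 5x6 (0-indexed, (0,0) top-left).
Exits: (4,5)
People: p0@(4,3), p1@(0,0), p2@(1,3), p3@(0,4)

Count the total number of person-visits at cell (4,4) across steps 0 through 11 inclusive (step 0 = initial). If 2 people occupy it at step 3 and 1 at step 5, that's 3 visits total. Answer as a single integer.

Answer: 4

Derivation:
Step 0: p0@(4,3) p1@(0,0) p2@(1,3) p3@(0,4) -> at (4,4): 0 [-], cum=0
Step 1: p0@(4,4) p1@(1,0) p2@(2,3) p3@(1,4) -> at (4,4): 1 [p0], cum=1
Step 2: p0@ESC p1@(2,0) p2@(3,3) p3@(2,4) -> at (4,4): 0 [-], cum=1
Step 3: p0@ESC p1@(3,0) p2@(4,3) p3@(3,4) -> at (4,4): 0 [-], cum=1
Step 4: p0@ESC p1@(4,0) p2@(4,4) p3@(4,4) -> at (4,4): 2 [p2,p3], cum=3
Step 5: p0@ESC p1@(4,1) p2@ESC p3@ESC -> at (4,4): 0 [-], cum=3
Step 6: p0@ESC p1@(4,2) p2@ESC p3@ESC -> at (4,4): 0 [-], cum=3
Step 7: p0@ESC p1@(4,3) p2@ESC p3@ESC -> at (4,4): 0 [-], cum=3
Step 8: p0@ESC p1@(4,4) p2@ESC p3@ESC -> at (4,4): 1 [p1], cum=4
Step 9: p0@ESC p1@ESC p2@ESC p3@ESC -> at (4,4): 0 [-], cum=4
Total visits = 4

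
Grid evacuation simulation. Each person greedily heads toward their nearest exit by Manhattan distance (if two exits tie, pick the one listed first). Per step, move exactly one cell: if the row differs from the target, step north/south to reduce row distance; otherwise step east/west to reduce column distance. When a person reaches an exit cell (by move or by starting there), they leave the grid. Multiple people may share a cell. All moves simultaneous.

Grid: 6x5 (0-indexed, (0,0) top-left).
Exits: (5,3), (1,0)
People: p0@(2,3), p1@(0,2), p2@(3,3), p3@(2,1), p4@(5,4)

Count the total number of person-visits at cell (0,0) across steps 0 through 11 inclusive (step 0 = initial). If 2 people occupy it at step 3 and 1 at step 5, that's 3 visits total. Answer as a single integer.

Step 0: p0@(2,3) p1@(0,2) p2@(3,3) p3@(2,1) p4@(5,4) -> at (0,0): 0 [-], cum=0
Step 1: p0@(3,3) p1@(1,2) p2@(4,3) p3@(1,1) p4@ESC -> at (0,0): 0 [-], cum=0
Step 2: p0@(4,3) p1@(1,1) p2@ESC p3@ESC p4@ESC -> at (0,0): 0 [-], cum=0
Step 3: p0@ESC p1@ESC p2@ESC p3@ESC p4@ESC -> at (0,0): 0 [-], cum=0
Total visits = 0

Answer: 0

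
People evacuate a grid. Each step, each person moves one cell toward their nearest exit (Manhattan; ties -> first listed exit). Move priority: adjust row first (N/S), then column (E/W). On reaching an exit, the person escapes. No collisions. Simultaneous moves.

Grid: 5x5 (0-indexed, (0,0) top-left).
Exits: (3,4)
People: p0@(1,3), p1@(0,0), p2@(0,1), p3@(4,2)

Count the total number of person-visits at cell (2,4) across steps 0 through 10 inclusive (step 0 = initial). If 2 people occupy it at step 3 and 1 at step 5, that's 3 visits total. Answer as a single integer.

Answer: 0

Derivation:
Step 0: p0@(1,3) p1@(0,0) p2@(0,1) p3@(4,2) -> at (2,4): 0 [-], cum=0
Step 1: p0@(2,3) p1@(1,0) p2@(1,1) p3@(3,2) -> at (2,4): 0 [-], cum=0
Step 2: p0@(3,3) p1@(2,0) p2@(2,1) p3@(3,3) -> at (2,4): 0 [-], cum=0
Step 3: p0@ESC p1@(3,0) p2@(3,1) p3@ESC -> at (2,4): 0 [-], cum=0
Step 4: p0@ESC p1@(3,1) p2@(3,2) p3@ESC -> at (2,4): 0 [-], cum=0
Step 5: p0@ESC p1@(3,2) p2@(3,3) p3@ESC -> at (2,4): 0 [-], cum=0
Step 6: p0@ESC p1@(3,3) p2@ESC p3@ESC -> at (2,4): 0 [-], cum=0
Step 7: p0@ESC p1@ESC p2@ESC p3@ESC -> at (2,4): 0 [-], cum=0
Total visits = 0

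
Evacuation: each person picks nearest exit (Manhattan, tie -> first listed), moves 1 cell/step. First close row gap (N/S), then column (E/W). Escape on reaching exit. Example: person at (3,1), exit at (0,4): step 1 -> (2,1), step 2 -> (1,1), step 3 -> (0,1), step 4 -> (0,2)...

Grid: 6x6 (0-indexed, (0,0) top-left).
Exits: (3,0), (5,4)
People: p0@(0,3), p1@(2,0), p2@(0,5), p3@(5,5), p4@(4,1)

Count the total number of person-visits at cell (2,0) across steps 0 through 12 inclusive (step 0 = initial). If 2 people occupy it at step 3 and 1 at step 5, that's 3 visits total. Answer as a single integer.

Step 0: p0@(0,3) p1@(2,0) p2@(0,5) p3@(5,5) p4@(4,1) -> at (2,0): 1 [p1], cum=1
Step 1: p0@(1,3) p1@ESC p2@(1,5) p3@ESC p4@(3,1) -> at (2,0): 0 [-], cum=1
Step 2: p0@(2,3) p1@ESC p2@(2,5) p3@ESC p4@ESC -> at (2,0): 0 [-], cum=1
Step 3: p0@(3,3) p1@ESC p2@(3,5) p3@ESC p4@ESC -> at (2,0): 0 [-], cum=1
Step 4: p0@(3,2) p1@ESC p2@(4,5) p3@ESC p4@ESC -> at (2,0): 0 [-], cum=1
Step 5: p0@(3,1) p1@ESC p2@(5,5) p3@ESC p4@ESC -> at (2,0): 0 [-], cum=1
Step 6: p0@ESC p1@ESC p2@ESC p3@ESC p4@ESC -> at (2,0): 0 [-], cum=1
Total visits = 1

Answer: 1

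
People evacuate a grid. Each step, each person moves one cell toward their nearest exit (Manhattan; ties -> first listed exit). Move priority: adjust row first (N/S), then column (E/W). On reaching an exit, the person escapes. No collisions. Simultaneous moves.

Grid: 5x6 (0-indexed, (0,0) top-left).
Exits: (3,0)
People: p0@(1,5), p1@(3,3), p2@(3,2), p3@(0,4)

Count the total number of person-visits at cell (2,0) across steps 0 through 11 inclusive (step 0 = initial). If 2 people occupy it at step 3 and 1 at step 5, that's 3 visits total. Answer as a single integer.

Answer: 0

Derivation:
Step 0: p0@(1,5) p1@(3,3) p2@(3,2) p3@(0,4) -> at (2,0): 0 [-], cum=0
Step 1: p0@(2,5) p1@(3,2) p2@(3,1) p3@(1,4) -> at (2,0): 0 [-], cum=0
Step 2: p0@(3,5) p1@(3,1) p2@ESC p3@(2,4) -> at (2,0): 0 [-], cum=0
Step 3: p0@(3,4) p1@ESC p2@ESC p3@(3,4) -> at (2,0): 0 [-], cum=0
Step 4: p0@(3,3) p1@ESC p2@ESC p3@(3,3) -> at (2,0): 0 [-], cum=0
Step 5: p0@(3,2) p1@ESC p2@ESC p3@(3,2) -> at (2,0): 0 [-], cum=0
Step 6: p0@(3,1) p1@ESC p2@ESC p3@(3,1) -> at (2,0): 0 [-], cum=0
Step 7: p0@ESC p1@ESC p2@ESC p3@ESC -> at (2,0): 0 [-], cum=0
Total visits = 0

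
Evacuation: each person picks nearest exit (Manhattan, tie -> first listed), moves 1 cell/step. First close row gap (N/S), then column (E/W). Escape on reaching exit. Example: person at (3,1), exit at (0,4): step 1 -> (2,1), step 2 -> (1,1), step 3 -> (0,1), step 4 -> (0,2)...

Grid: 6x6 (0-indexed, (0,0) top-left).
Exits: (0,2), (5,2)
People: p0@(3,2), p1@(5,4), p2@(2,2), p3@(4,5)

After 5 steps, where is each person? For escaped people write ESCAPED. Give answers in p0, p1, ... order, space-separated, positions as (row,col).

Step 1: p0:(3,2)->(4,2) | p1:(5,4)->(5,3) | p2:(2,2)->(1,2) | p3:(4,5)->(5,5)
Step 2: p0:(4,2)->(5,2)->EXIT | p1:(5,3)->(5,2)->EXIT | p2:(1,2)->(0,2)->EXIT | p3:(5,5)->(5,4)
Step 3: p0:escaped | p1:escaped | p2:escaped | p3:(5,4)->(5,3)
Step 4: p0:escaped | p1:escaped | p2:escaped | p3:(5,3)->(5,2)->EXIT

ESCAPED ESCAPED ESCAPED ESCAPED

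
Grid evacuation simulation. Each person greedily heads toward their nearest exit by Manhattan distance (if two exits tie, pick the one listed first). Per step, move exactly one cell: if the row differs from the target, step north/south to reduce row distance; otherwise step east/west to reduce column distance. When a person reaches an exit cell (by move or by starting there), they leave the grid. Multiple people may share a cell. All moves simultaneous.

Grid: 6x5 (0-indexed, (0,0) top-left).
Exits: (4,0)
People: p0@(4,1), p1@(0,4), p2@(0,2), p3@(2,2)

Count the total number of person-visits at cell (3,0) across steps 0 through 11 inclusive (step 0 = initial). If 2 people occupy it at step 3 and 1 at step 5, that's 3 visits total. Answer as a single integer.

Step 0: p0@(4,1) p1@(0,4) p2@(0,2) p3@(2,2) -> at (3,0): 0 [-], cum=0
Step 1: p0@ESC p1@(1,4) p2@(1,2) p3@(3,2) -> at (3,0): 0 [-], cum=0
Step 2: p0@ESC p1@(2,4) p2@(2,2) p3@(4,2) -> at (3,0): 0 [-], cum=0
Step 3: p0@ESC p1@(3,4) p2@(3,2) p3@(4,1) -> at (3,0): 0 [-], cum=0
Step 4: p0@ESC p1@(4,4) p2@(4,2) p3@ESC -> at (3,0): 0 [-], cum=0
Step 5: p0@ESC p1@(4,3) p2@(4,1) p3@ESC -> at (3,0): 0 [-], cum=0
Step 6: p0@ESC p1@(4,2) p2@ESC p3@ESC -> at (3,0): 0 [-], cum=0
Step 7: p0@ESC p1@(4,1) p2@ESC p3@ESC -> at (3,0): 0 [-], cum=0
Step 8: p0@ESC p1@ESC p2@ESC p3@ESC -> at (3,0): 0 [-], cum=0
Total visits = 0

Answer: 0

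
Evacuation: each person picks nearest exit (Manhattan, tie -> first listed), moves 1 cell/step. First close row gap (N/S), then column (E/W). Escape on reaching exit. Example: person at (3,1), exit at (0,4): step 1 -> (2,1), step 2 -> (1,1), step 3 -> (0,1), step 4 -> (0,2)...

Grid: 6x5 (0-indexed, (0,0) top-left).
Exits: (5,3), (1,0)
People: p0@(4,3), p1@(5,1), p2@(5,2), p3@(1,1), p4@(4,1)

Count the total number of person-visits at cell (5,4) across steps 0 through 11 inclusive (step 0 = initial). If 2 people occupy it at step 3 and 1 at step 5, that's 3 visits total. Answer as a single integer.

Step 0: p0@(4,3) p1@(5,1) p2@(5,2) p3@(1,1) p4@(4,1) -> at (5,4): 0 [-], cum=0
Step 1: p0@ESC p1@(5,2) p2@ESC p3@ESC p4@(5,1) -> at (5,4): 0 [-], cum=0
Step 2: p0@ESC p1@ESC p2@ESC p3@ESC p4@(5,2) -> at (5,4): 0 [-], cum=0
Step 3: p0@ESC p1@ESC p2@ESC p3@ESC p4@ESC -> at (5,4): 0 [-], cum=0
Total visits = 0

Answer: 0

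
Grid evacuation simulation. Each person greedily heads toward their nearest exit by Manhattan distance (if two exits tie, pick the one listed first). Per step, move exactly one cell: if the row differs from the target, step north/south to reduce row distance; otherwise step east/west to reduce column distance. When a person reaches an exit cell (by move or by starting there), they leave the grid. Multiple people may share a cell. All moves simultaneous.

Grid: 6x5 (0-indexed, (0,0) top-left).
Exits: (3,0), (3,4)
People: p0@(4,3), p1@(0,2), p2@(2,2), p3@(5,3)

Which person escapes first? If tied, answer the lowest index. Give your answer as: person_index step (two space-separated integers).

Answer: 0 2

Derivation:
Step 1: p0:(4,3)->(3,3) | p1:(0,2)->(1,2) | p2:(2,2)->(3,2) | p3:(5,3)->(4,3)
Step 2: p0:(3,3)->(3,4)->EXIT | p1:(1,2)->(2,2) | p2:(3,2)->(3,1) | p3:(4,3)->(3,3)
Step 3: p0:escaped | p1:(2,2)->(3,2) | p2:(3,1)->(3,0)->EXIT | p3:(3,3)->(3,4)->EXIT
Step 4: p0:escaped | p1:(3,2)->(3,1) | p2:escaped | p3:escaped
Step 5: p0:escaped | p1:(3,1)->(3,0)->EXIT | p2:escaped | p3:escaped
Exit steps: [2, 5, 3, 3]
First to escape: p0 at step 2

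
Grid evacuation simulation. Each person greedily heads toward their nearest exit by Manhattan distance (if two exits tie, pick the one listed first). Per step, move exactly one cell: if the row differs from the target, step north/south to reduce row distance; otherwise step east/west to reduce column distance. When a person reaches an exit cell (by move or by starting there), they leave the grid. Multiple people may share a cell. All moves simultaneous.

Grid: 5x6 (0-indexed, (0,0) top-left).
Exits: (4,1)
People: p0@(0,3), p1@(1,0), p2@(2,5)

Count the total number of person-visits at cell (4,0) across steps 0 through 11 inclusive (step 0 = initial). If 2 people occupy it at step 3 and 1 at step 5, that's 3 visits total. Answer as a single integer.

Step 0: p0@(0,3) p1@(1,0) p2@(2,5) -> at (4,0): 0 [-], cum=0
Step 1: p0@(1,3) p1@(2,0) p2@(3,5) -> at (4,0): 0 [-], cum=0
Step 2: p0@(2,3) p1@(3,0) p2@(4,5) -> at (4,0): 0 [-], cum=0
Step 3: p0@(3,3) p1@(4,0) p2@(4,4) -> at (4,0): 1 [p1], cum=1
Step 4: p0@(4,3) p1@ESC p2@(4,3) -> at (4,0): 0 [-], cum=1
Step 5: p0@(4,2) p1@ESC p2@(4,2) -> at (4,0): 0 [-], cum=1
Step 6: p0@ESC p1@ESC p2@ESC -> at (4,0): 0 [-], cum=1
Total visits = 1

Answer: 1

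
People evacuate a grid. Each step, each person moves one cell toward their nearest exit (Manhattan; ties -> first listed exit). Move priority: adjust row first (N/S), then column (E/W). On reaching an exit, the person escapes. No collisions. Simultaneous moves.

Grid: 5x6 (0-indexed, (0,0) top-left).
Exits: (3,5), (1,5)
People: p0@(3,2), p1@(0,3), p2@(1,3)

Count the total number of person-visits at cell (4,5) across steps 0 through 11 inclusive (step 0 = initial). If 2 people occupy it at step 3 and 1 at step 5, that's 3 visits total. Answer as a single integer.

Answer: 0

Derivation:
Step 0: p0@(3,2) p1@(0,3) p2@(1,3) -> at (4,5): 0 [-], cum=0
Step 1: p0@(3,3) p1@(1,3) p2@(1,4) -> at (4,5): 0 [-], cum=0
Step 2: p0@(3,4) p1@(1,4) p2@ESC -> at (4,5): 0 [-], cum=0
Step 3: p0@ESC p1@ESC p2@ESC -> at (4,5): 0 [-], cum=0
Total visits = 0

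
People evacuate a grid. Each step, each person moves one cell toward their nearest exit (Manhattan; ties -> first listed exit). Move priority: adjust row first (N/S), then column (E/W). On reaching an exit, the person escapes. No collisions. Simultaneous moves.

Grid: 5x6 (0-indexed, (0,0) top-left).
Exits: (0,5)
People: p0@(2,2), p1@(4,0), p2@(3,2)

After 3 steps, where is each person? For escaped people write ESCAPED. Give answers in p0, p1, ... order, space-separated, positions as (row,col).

Step 1: p0:(2,2)->(1,2) | p1:(4,0)->(3,0) | p2:(3,2)->(2,2)
Step 2: p0:(1,2)->(0,2) | p1:(3,0)->(2,0) | p2:(2,2)->(1,2)
Step 3: p0:(0,2)->(0,3) | p1:(2,0)->(1,0) | p2:(1,2)->(0,2)

(0,3) (1,0) (0,2)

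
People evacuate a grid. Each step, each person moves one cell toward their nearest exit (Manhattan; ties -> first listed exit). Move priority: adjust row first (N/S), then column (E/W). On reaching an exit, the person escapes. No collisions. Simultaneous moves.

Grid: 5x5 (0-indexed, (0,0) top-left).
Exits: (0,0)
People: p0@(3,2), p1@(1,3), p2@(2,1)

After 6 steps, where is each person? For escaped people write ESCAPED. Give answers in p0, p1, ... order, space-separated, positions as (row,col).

Step 1: p0:(3,2)->(2,2) | p1:(1,3)->(0,3) | p2:(2,1)->(1,1)
Step 2: p0:(2,2)->(1,2) | p1:(0,3)->(0,2) | p2:(1,1)->(0,1)
Step 3: p0:(1,2)->(0,2) | p1:(0,2)->(0,1) | p2:(0,1)->(0,0)->EXIT
Step 4: p0:(0,2)->(0,1) | p1:(0,1)->(0,0)->EXIT | p2:escaped
Step 5: p0:(0,1)->(0,0)->EXIT | p1:escaped | p2:escaped

ESCAPED ESCAPED ESCAPED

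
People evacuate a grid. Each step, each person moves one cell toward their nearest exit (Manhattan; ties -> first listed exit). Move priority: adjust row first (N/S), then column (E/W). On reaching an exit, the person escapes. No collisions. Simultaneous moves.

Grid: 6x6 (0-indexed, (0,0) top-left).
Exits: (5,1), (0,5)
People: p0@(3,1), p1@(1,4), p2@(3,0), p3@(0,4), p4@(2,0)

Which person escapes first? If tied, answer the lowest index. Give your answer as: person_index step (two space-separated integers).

Step 1: p0:(3,1)->(4,1) | p1:(1,4)->(0,4) | p2:(3,0)->(4,0) | p3:(0,4)->(0,5)->EXIT | p4:(2,0)->(3,0)
Step 2: p0:(4,1)->(5,1)->EXIT | p1:(0,4)->(0,5)->EXIT | p2:(4,0)->(5,0) | p3:escaped | p4:(3,0)->(4,0)
Step 3: p0:escaped | p1:escaped | p2:(5,0)->(5,1)->EXIT | p3:escaped | p4:(4,0)->(5,0)
Step 4: p0:escaped | p1:escaped | p2:escaped | p3:escaped | p4:(5,0)->(5,1)->EXIT
Exit steps: [2, 2, 3, 1, 4]
First to escape: p3 at step 1

Answer: 3 1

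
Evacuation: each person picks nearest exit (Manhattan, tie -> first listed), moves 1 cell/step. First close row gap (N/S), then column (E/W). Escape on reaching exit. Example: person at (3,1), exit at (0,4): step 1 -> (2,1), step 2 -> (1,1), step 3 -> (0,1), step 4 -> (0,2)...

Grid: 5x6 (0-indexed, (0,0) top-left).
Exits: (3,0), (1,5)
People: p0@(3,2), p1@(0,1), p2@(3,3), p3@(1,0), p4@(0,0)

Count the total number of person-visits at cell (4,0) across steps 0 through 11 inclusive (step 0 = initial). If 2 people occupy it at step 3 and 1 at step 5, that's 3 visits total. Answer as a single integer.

Answer: 0

Derivation:
Step 0: p0@(3,2) p1@(0,1) p2@(3,3) p3@(1,0) p4@(0,0) -> at (4,0): 0 [-], cum=0
Step 1: p0@(3,1) p1@(1,1) p2@(3,2) p3@(2,0) p4@(1,0) -> at (4,0): 0 [-], cum=0
Step 2: p0@ESC p1@(2,1) p2@(3,1) p3@ESC p4@(2,0) -> at (4,0): 0 [-], cum=0
Step 3: p0@ESC p1@(3,1) p2@ESC p3@ESC p4@ESC -> at (4,0): 0 [-], cum=0
Step 4: p0@ESC p1@ESC p2@ESC p3@ESC p4@ESC -> at (4,0): 0 [-], cum=0
Total visits = 0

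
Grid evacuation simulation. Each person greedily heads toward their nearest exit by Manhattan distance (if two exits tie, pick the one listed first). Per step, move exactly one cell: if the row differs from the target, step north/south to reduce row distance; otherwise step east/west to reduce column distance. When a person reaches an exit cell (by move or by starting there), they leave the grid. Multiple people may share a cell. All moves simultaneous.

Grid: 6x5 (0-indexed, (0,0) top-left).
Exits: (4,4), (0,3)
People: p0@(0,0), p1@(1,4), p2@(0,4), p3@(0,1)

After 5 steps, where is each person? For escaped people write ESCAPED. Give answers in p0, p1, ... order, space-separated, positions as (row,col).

Step 1: p0:(0,0)->(0,1) | p1:(1,4)->(0,4) | p2:(0,4)->(0,3)->EXIT | p3:(0,1)->(0,2)
Step 2: p0:(0,1)->(0,2) | p1:(0,4)->(0,3)->EXIT | p2:escaped | p3:(0,2)->(0,3)->EXIT
Step 3: p0:(0,2)->(0,3)->EXIT | p1:escaped | p2:escaped | p3:escaped

ESCAPED ESCAPED ESCAPED ESCAPED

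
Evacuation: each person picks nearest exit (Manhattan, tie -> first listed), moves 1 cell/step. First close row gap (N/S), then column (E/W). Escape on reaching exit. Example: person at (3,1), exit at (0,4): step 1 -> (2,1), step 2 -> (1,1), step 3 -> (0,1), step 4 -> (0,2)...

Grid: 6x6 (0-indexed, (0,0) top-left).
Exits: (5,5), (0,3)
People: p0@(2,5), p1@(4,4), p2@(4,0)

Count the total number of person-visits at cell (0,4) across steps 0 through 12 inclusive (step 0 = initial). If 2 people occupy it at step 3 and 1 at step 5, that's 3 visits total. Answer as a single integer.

Step 0: p0@(2,5) p1@(4,4) p2@(4,0) -> at (0,4): 0 [-], cum=0
Step 1: p0@(3,5) p1@(5,4) p2@(5,0) -> at (0,4): 0 [-], cum=0
Step 2: p0@(4,5) p1@ESC p2@(5,1) -> at (0,4): 0 [-], cum=0
Step 3: p0@ESC p1@ESC p2@(5,2) -> at (0,4): 0 [-], cum=0
Step 4: p0@ESC p1@ESC p2@(5,3) -> at (0,4): 0 [-], cum=0
Step 5: p0@ESC p1@ESC p2@(5,4) -> at (0,4): 0 [-], cum=0
Step 6: p0@ESC p1@ESC p2@ESC -> at (0,4): 0 [-], cum=0
Total visits = 0

Answer: 0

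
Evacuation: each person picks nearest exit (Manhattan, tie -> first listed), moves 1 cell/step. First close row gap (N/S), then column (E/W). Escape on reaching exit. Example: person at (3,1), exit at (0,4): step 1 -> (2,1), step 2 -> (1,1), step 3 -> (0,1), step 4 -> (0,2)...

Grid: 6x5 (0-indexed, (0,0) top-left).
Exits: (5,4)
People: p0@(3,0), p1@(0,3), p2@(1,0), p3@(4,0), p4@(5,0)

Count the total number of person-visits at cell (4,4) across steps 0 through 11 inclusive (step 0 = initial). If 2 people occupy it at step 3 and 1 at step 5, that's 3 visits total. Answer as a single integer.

Step 0: p0@(3,0) p1@(0,3) p2@(1,0) p3@(4,0) p4@(5,0) -> at (4,4): 0 [-], cum=0
Step 1: p0@(4,0) p1@(1,3) p2@(2,0) p3@(5,0) p4@(5,1) -> at (4,4): 0 [-], cum=0
Step 2: p0@(5,0) p1@(2,3) p2@(3,0) p3@(5,1) p4@(5,2) -> at (4,4): 0 [-], cum=0
Step 3: p0@(5,1) p1@(3,3) p2@(4,0) p3@(5,2) p4@(5,3) -> at (4,4): 0 [-], cum=0
Step 4: p0@(5,2) p1@(4,3) p2@(5,0) p3@(5,3) p4@ESC -> at (4,4): 0 [-], cum=0
Step 5: p0@(5,3) p1@(5,3) p2@(5,1) p3@ESC p4@ESC -> at (4,4): 0 [-], cum=0
Step 6: p0@ESC p1@ESC p2@(5,2) p3@ESC p4@ESC -> at (4,4): 0 [-], cum=0
Step 7: p0@ESC p1@ESC p2@(5,3) p3@ESC p4@ESC -> at (4,4): 0 [-], cum=0
Step 8: p0@ESC p1@ESC p2@ESC p3@ESC p4@ESC -> at (4,4): 0 [-], cum=0
Total visits = 0

Answer: 0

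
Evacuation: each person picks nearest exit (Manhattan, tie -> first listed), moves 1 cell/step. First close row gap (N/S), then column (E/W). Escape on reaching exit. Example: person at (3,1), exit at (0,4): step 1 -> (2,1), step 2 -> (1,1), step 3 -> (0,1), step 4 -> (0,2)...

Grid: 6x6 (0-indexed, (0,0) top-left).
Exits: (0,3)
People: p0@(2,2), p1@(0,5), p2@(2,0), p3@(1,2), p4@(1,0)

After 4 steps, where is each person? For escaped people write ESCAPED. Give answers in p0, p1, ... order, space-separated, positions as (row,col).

Step 1: p0:(2,2)->(1,2) | p1:(0,5)->(0,4) | p2:(2,0)->(1,0) | p3:(1,2)->(0,2) | p4:(1,0)->(0,0)
Step 2: p0:(1,2)->(0,2) | p1:(0,4)->(0,3)->EXIT | p2:(1,0)->(0,0) | p3:(0,2)->(0,3)->EXIT | p4:(0,0)->(0,1)
Step 3: p0:(0,2)->(0,3)->EXIT | p1:escaped | p2:(0,0)->(0,1) | p3:escaped | p4:(0,1)->(0,2)
Step 4: p0:escaped | p1:escaped | p2:(0,1)->(0,2) | p3:escaped | p4:(0,2)->(0,3)->EXIT

ESCAPED ESCAPED (0,2) ESCAPED ESCAPED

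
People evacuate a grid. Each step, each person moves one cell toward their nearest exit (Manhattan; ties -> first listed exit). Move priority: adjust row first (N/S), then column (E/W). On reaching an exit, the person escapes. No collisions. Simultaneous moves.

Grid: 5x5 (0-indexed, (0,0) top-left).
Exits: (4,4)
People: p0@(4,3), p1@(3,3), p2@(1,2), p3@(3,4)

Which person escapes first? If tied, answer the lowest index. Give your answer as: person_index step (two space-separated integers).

Answer: 0 1

Derivation:
Step 1: p0:(4,3)->(4,4)->EXIT | p1:(3,3)->(4,3) | p2:(1,2)->(2,2) | p3:(3,4)->(4,4)->EXIT
Step 2: p0:escaped | p1:(4,3)->(4,4)->EXIT | p2:(2,2)->(3,2) | p3:escaped
Step 3: p0:escaped | p1:escaped | p2:(3,2)->(4,2) | p3:escaped
Step 4: p0:escaped | p1:escaped | p2:(4,2)->(4,3) | p3:escaped
Step 5: p0:escaped | p1:escaped | p2:(4,3)->(4,4)->EXIT | p3:escaped
Exit steps: [1, 2, 5, 1]
First to escape: p0 at step 1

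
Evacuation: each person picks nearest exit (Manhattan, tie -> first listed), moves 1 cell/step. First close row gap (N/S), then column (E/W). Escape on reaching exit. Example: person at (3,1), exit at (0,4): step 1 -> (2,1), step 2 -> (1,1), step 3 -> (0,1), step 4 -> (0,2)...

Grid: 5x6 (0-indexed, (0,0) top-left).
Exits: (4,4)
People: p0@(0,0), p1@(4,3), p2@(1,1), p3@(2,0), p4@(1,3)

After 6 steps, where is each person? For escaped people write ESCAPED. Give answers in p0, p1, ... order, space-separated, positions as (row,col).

Step 1: p0:(0,0)->(1,0) | p1:(4,3)->(4,4)->EXIT | p2:(1,1)->(2,1) | p3:(2,0)->(3,0) | p4:(1,3)->(2,3)
Step 2: p0:(1,0)->(2,0) | p1:escaped | p2:(2,1)->(3,1) | p3:(3,0)->(4,0) | p4:(2,3)->(3,3)
Step 3: p0:(2,0)->(3,0) | p1:escaped | p2:(3,1)->(4,1) | p3:(4,0)->(4,1) | p4:(3,3)->(4,3)
Step 4: p0:(3,0)->(4,0) | p1:escaped | p2:(4,1)->(4,2) | p3:(4,1)->(4,2) | p4:(4,3)->(4,4)->EXIT
Step 5: p0:(4,0)->(4,1) | p1:escaped | p2:(4,2)->(4,3) | p3:(4,2)->(4,3) | p4:escaped
Step 6: p0:(4,1)->(4,2) | p1:escaped | p2:(4,3)->(4,4)->EXIT | p3:(4,3)->(4,4)->EXIT | p4:escaped

(4,2) ESCAPED ESCAPED ESCAPED ESCAPED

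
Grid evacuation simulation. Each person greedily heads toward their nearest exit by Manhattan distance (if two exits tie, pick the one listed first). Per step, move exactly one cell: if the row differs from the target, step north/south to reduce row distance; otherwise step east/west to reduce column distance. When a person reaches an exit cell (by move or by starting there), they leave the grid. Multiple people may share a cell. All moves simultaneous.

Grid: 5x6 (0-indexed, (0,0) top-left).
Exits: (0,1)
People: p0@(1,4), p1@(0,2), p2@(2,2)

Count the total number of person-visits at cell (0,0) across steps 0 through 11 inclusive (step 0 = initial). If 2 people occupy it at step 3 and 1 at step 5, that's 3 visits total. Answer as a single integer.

Step 0: p0@(1,4) p1@(0,2) p2@(2,2) -> at (0,0): 0 [-], cum=0
Step 1: p0@(0,4) p1@ESC p2@(1,2) -> at (0,0): 0 [-], cum=0
Step 2: p0@(0,3) p1@ESC p2@(0,2) -> at (0,0): 0 [-], cum=0
Step 3: p0@(0,2) p1@ESC p2@ESC -> at (0,0): 0 [-], cum=0
Step 4: p0@ESC p1@ESC p2@ESC -> at (0,0): 0 [-], cum=0
Total visits = 0

Answer: 0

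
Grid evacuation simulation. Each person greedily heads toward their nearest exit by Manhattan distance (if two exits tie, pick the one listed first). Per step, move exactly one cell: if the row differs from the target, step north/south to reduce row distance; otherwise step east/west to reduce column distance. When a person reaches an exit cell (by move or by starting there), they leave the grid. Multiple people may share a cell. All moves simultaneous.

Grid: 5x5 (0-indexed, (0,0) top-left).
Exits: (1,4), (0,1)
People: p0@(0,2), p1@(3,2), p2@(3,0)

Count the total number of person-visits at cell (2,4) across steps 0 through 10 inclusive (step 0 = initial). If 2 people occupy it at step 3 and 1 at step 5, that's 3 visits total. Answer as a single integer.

Step 0: p0@(0,2) p1@(3,2) p2@(3,0) -> at (2,4): 0 [-], cum=0
Step 1: p0@ESC p1@(2,2) p2@(2,0) -> at (2,4): 0 [-], cum=0
Step 2: p0@ESC p1@(1,2) p2@(1,0) -> at (2,4): 0 [-], cum=0
Step 3: p0@ESC p1@(1,3) p2@(0,0) -> at (2,4): 0 [-], cum=0
Step 4: p0@ESC p1@ESC p2@ESC -> at (2,4): 0 [-], cum=0
Total visits = 0

Answer: 0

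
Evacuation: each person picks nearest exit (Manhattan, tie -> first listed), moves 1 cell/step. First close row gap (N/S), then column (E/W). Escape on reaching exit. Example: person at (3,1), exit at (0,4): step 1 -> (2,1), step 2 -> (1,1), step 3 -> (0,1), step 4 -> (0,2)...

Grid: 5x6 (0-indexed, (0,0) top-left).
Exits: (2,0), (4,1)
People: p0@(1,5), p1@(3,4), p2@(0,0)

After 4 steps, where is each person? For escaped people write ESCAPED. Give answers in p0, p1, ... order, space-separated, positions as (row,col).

Step 1: p0:(1,5)->(2,5) | p1:(3,4)->(4,4) | p2:(0,0)->(1,0)
Step 2: p0:(2,5)->(2,4) | p1:(4,4)->(4,3) | p2:(1,0)->(2,0)->EXIT
Step 3: p0:(2,4)->(2,3) | p1:(4,3)->(4,2) | p2:escaped
Step 4: p0:(2,3)->(2,2) | p1:(4,2)->(4,1)->EXIT | p2:escaped

(2,2) ESCAPED ESCAPED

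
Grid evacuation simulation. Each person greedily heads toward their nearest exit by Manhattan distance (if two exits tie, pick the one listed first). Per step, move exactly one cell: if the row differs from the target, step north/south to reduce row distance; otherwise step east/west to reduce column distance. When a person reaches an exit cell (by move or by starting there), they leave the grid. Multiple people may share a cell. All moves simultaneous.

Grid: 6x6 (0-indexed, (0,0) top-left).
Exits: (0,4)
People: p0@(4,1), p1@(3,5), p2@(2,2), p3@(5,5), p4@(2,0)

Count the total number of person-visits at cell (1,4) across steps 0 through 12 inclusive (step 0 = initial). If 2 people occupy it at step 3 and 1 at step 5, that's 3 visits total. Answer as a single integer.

Step 0: p0@(4,1) p1@(3,5) p2@(2,2) p3@(5,5) p4@(2,0) -> at (1,4): 0 [-], cum=0
Step 1: p0@(3,1) p1@(2,5) p2@(1,2) p3@(4,5) p4@(1,0) -> at (1,4): 0 [-], cum=0
Step 2: p0@(2,1) p1@(1,5) p2@(0,2) p3@(3,5) p4@(0,0) -> at (1,4): 0 [-], cum=0
Step 3: p0@(1,1) p1@(0,5) p2@(0,3) p3@(2,5) p4@(0,1) -> at (1,4): 0 [-], cum=0
Step 4: p0@(0,1) p1@ESC p2@ESC p3@(1,5) p4@(0,2) -> at (1,4): 0 [-], cum=0
Step 5: p0@(0,2) p1@ESC p2@ESC p3@(0,5) p4@(0,3) -> at (1,4): 0 [-], cum=0
Step 6: p0@(0,3) p1@ESC p2@ESC p3@ESC p4@ESC -> at (1,4): 0 [-], cum=0
Step 7: p0@ESC p1@ESC p2@ESC p3@ESC p4@ESC -> at (1,4): 0 [-], cum=0
Total visits = 0

Answer: 0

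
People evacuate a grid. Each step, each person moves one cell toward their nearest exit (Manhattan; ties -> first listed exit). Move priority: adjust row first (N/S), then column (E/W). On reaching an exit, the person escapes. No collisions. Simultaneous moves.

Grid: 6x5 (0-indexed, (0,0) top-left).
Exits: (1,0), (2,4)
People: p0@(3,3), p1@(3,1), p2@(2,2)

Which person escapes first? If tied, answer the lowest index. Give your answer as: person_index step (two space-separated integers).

Answer: 0 2

Derivation:
Step 1: p0:(3,3)->(2,3) | p1:(3,1)->(2,1) | p2:(2,2)->(2,3)
Step 2: p0:(2,3)->(2,4)->EXIT | p1:(2,1)->(1,1) | p2:(2,3)->(2,4)->EXIT
Step 3: p0:escaped | p1:(1,1)->(1,0)->EXIT | p2:escaped
Exit steps: [2, 3, 2]
First to escape: p0 at step 2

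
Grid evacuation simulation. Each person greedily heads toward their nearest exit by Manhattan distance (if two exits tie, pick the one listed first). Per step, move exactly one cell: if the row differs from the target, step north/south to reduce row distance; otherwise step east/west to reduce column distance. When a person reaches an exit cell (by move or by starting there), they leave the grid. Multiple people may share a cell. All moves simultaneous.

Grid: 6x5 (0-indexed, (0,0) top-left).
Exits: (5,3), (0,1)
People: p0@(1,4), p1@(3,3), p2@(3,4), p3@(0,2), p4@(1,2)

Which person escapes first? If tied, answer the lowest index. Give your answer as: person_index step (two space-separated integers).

Answer: 3 1

Derivation:
Step 1: p0:(1,4)->(0,4) | p1:(3,3)->(4,3) | p2:(3,4)->(4,4) | p3:(0,2)->(0,1)->EXIT | p4:(1,2)->(0,2)
Step 2: p0:(0,4)->(0,3) | p1:(4,3)->(5,3)->EXIT | p2:(4,4)->(5,4) | p3:escaped | p4:(0,2)->(0,1)->EXIT
Step 3: p0:(0,3)->(0,2) | p1:escaped | p2:(5,4)->(5,3)->EXIT | p3:escaped | p4:escaped
Step 4: p0:(0,2)->(0,1)->EXIT | p1:escaped | p2:escaped | p3:escaped | p4:escaped
Exit steps: [4, 2, 3, 1, 2]
First to escape: p3 at step 1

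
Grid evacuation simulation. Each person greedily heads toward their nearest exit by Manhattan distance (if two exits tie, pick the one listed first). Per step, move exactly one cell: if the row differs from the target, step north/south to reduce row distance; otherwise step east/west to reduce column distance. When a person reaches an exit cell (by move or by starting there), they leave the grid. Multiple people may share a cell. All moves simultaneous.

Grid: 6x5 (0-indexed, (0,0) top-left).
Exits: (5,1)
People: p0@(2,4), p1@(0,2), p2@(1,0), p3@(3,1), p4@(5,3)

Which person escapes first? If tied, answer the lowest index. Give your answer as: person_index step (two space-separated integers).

Step 1: p0:(2,4)->(3,4) | p1:(0,2)->(1,2) | p2:(1,0)->(2,0) | p3:(3,1)->(4,1) | p4:(5,3)->(5,2)
Step 2: p0:(3,4)->(4,4) | p1:(1,2)->(2,2) | p2:(2,0)->(3,0) | p3:(4,1)->(5,1)->EXIT | p4:(5,2)->(5,1)->EXIT
Step 3: p0:(4,4)->(5,4) | p1:(2,2)->(3,2) | p2:(3,0)->(4,0) | p3:escaped | p4:escaped
Step 4: p0:(5,4)->(5,3) | p1:(3,2)->(4,2) | p2:(4,0)->(5,0) | p3:escaped | p4:escaped
Step 5: p0:(5,3)->(5,2) | p1:(4,2)->(5,2) | p2:(5,0)->(5,1)->EXIT | p3:escaped | p4:escaped
Step 6: p0:(5,2)->(5,1)->EXIT | p1:(5,2)->(5,1)->EXIT | p2:escaped | p3:escaped | p4:escaped
Exit steps: [6, 6, 5, 2, 2]
First to escape: p3 at step 2

Answer: 3 2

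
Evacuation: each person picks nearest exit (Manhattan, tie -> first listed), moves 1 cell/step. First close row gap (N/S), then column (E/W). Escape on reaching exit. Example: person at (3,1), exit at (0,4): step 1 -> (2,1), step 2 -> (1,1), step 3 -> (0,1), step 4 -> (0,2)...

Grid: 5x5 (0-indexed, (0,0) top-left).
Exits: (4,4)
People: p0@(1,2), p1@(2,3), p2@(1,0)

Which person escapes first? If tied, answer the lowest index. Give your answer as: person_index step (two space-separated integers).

Answer: 1 3

Derivation:
Step 1: p0:(1,2)->(2,2) | p1:(2,3)->(3,3) | p2:(1,0)->(2,0)
Step 2: p0:(2,2)->(3,2) | p1:(3,3)->(4,3) | p2:(2,0)->(3,0)
Step 3: p0:(3,2)->(4,2) | p1:(4,3)->(4,4)->EXIT | p2:(3,0)->(4,0)
Step 4: p0:(4,2)->(4,3) | p1:escaped | p2:(4,0)->(4,1)
Step 5: p0:(4,3)->(4,4)->EXIT | p1:escaped | p2:(4,1)->(4,2)
Step 6: p0:escaped | p1:escaped | p2:(4,2)->(4,3)
Step 7: p0:escaped | p1:escaped | p2:(4,3)->(4,4)->EXIT
Exit steps: [5, 3, 7]
First to escape: p1 at step 3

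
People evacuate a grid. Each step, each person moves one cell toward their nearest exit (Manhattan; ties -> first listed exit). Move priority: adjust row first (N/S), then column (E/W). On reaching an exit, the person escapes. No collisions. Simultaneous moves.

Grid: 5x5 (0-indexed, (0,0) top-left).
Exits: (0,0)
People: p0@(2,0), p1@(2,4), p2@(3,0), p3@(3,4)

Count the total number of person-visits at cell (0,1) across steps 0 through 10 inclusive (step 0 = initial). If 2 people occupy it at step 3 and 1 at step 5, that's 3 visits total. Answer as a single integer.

Step 0: p0@(2,0) p1@(2,4) p2@(3,0) p3@(3,4) -> at (0,1): 0 [-], cum=0
Step 1: p0@(1,0) p1@(1,4) p2@(2,0) p3@(2,4) -> at (0,1): 0 [-], cum=0
Step 2: p0@ESC p1@(0,4) p2@(1,0) p3@(1,4) -> at (0,1): 0 [-], cum=0
Step 3: p0@ESC p1@(0,3) p2@ESC p3@(0,4) -> at (0,1): 0 [-], cum=0
Step 4: p0@ESC p1@(0,2) p2@ESC p3@(0,3) -> at (0,1): 0 [-], cum=0
Step 5: p0@ESC p1@(0,1) p2@ESC p3@(0,2) -> at (0,1): 1 [p1], cum=1
Step 6: p0@ESC p1@ESC p2@ESC p3@(0,1) -> at (0,1): 1 [p3], cum=2
Step 7: p0@ESC p1@ESC p2@ESC p3@ESC -> at (0,1): 0 [-], cum=2
Total visits = 2

Answer: 2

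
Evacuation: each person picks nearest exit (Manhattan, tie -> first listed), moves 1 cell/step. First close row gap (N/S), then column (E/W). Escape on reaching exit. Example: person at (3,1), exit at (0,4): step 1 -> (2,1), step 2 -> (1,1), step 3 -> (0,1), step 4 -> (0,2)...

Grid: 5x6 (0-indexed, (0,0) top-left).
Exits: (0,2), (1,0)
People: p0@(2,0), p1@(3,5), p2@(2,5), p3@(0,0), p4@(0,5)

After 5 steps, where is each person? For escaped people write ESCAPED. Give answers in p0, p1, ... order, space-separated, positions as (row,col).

Step 1: p0:(2,0)->(1,0)->EXIT | p1:(3,5)->(2,5) | p2:(2,5)->(1,5) | p3:(0,0)->(1,0)->EXIT | p4:(0,5)->(0,4)
Step 2: p0:escaped | p1:(2,5)->(1,5) | p2:(1,5)->(0,5) | p3:escaped | p4:(0,4)->(0,3)
Step 3: p0:escaped | p1:(1,5)->(0,5) | p2:(0,5)->(0,4) | p3:escaped | p4:(0,3)->(0,2)->EXIT
Step 4: p0:escaped | p1:(0,5)->(0,4) | p2:(0,4)->(0,3) | p3:escaped | p4:escaped
Step 5: p0:escaped | p1:(0,4)->(0,3) | p2:(0,3)->(0,2)->EXIT | p3:escaped | p4:escaped

ESCAPED (0,3) ESCAPED ESCAPED ESCAPED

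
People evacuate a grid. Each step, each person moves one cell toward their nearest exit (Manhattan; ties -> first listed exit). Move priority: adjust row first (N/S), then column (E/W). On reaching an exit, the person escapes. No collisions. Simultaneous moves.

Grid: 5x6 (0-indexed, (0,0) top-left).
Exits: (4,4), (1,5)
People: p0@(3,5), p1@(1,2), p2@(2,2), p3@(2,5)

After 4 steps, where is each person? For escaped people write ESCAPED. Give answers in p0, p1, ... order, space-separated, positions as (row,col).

Step 1: p0:(3,5)->(4,5) | p1:(1,2)->(1,3) | p2:(2,2)->(3,2) | p3:(2,5)->(1,5)->EXIT
Step 2: p0:(4,5)->(4,4)->EXIT | p1:(1,3)->(1,4) | p2:(3,2)->(4,2) | p3:escaped
Step 3: p0:escaped | p1:(1,4)->(1,5)->EXIT | p2:(4,2)->(4,3) | p3:escaped
Step 4: p0:escaped | p1:escaped | p2:(4,3)->(4,4)->EXIT | p3:escaped

ESCAPED ESCAPED ESCAPED ESCAPED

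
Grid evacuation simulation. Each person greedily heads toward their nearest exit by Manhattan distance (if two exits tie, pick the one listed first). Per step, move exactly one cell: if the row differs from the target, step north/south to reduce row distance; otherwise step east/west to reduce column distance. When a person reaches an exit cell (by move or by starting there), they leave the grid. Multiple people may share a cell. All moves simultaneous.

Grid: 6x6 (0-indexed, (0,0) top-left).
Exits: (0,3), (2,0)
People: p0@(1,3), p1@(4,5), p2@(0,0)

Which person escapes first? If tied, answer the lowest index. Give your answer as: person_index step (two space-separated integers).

Step 1: p0:(1,3)->(0,3)->EXIT | p1:(4,5)->(3,5) | p2:(0,0)->(1,0)
Step 2: p0:escaped | p1:(3,5)->(2,5) | p2:(1,0)->(2,0)->EXIT
Step 3: p0:escaped | p1:(2,5)->(1,5) | p2:escaped
Step 4: p0:escaped | p1:(1,5)->(0,5) | p2:escaped
Step 5: p0:escaped | p1:(0,5)->(0,4) | p2:escaped
Step 6: p0:escaped | p1:(0,4)->(0,3)->EXIT | p2:escaped
Exit steps: [1, 6, 2]
First to escape: p0 at step 1

Answer: 0 1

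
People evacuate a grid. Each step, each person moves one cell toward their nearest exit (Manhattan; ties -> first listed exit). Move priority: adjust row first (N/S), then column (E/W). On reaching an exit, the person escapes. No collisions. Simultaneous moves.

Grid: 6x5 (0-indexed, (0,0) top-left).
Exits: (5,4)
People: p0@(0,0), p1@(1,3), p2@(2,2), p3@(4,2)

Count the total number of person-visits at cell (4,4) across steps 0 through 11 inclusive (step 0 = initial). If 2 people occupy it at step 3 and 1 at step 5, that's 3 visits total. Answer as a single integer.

Step 0: p0@(0,0) p1@(1,3) p2@(2,2) p3@(4,2) -> at (4,4): 0 [-], cum=0
Step 1: p0@(1,0) p1@(2,3) p2@(3,2) p3@(5,2) -> at (4,4): 0 [-], cum=0
Step 2: p0@(2,0) p1@(3,3) p2@(4,2) p3@(5,3) -> at (4,4): 0 [-], cum=0
Step 3: p0@(3,0) p1@(4,3) p2@(5,2) p3@ESC -> at (4,4): 0 [-], cum=0
Step 4: p0@(4,0) p1@(5,3) p2@(5,3) p3@ESC -> at (4,4): 0 [-], cum=0
Step 5: p0@(5,0) p1@ESC p2@ESC p3@ESC -> at (4,4): 0 [-], cum=0
Step 6: p0@(5,1) p1@ESC p2@ESC p3@ESC -> at (4,4): 0 [-], cum=0
Step 7: p0@(5,2) p1@ESC p2@ESC p3@ESC -> at (4,4): 0 [-], cum=0
Step 8: p0@(5,3) p1@ESC p2@ESC p3@ESC -> at (4,4): 0 [-], cum=0
Step 9: p0@ESC p1@ESC p2@ESC p3@ESC -> at (4,4): 0 [-], cum=0
Total visits = 0

Answer: 0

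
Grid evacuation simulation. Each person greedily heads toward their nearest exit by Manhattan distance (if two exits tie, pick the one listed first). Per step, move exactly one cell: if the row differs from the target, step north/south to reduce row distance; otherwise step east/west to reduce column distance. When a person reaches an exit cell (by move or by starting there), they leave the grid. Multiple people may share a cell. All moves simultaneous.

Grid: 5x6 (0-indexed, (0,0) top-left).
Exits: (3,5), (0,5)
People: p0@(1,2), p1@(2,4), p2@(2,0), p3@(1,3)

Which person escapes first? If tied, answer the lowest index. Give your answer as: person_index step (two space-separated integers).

Step 1: p0:(1,2)->(0,2) | p1:(2,4)->(3,4) | p2:(2,0)->(3,0) | p3:(1,3)->(0,3)
Step 2: p0:(0,2)->(0,3) | p1:(3,4)->(3,5)->EXIT | p2:(3,0)->(3,1) | p3:(0,3)->(0,4)
Step 3: p0:(0,3)->(0,4) | p1:escaped | p2:(3,1)->(3,2) | p3:(0,4)->(0,5)->EXIT
Step 4: p0:(0,4)->(0,5)->EXIT | p1:escaped | p2:(3,2)->(3,3) | p3:escaped
Step 5: p0:escaped | p1:escaped | p2:(3,3)->(3,4) | p3:escaped
Step 6: p0:escaped | p1:escaped | p2:(3,4)->(3,5)->EXIT | p3:escaped
Exit steps: [4, 2, 6, 3]
First to escape: p1 at step 2

Answer: 1 2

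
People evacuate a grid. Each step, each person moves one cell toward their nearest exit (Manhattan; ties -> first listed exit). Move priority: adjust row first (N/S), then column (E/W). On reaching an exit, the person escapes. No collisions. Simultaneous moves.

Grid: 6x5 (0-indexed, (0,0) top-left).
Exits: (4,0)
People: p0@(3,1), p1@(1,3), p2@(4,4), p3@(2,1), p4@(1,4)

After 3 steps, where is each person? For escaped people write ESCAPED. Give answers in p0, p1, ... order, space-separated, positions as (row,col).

Step 1: p0:(3,1)->(4,1) | p1:(1,3)->(2,3) | p2:(4,4)->(4,3) | p3:(2,1)->(3,1) | p4:(1,4)->(2,4)
Step 2: p0:(4,1)->(4,0)->EXIT | p1:(2,3)->(3,3) | p2:(4,3)->(4,2) | p3:(3,1)->(4,1) | p4:(2,4)->(3,4)
Step 3: p0:escaped | p1:(3,3)->(4,3) | p2:(4,2)->(4,1) | p3:(4,1)->(4,0)->EXIT | p4:(3,4)->(4,4)

ESCAPED (4,3) (4,1) ESCAPED (4,4)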